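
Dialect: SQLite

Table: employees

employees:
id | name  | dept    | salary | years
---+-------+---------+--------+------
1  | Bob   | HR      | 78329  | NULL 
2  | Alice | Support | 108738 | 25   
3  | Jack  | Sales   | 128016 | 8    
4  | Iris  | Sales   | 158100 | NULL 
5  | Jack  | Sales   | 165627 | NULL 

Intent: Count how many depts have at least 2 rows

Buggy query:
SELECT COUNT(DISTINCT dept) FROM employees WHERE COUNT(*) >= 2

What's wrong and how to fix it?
Bug: COUNT(*) cannot appear in WHERE; the per-group count doesn't exist yet

Fix: Group first with HAVING COUNT(*) >= 2, then COUNT the resulting groups

Corrected query:
SELECT COUNT(*) FROM (SELECT dept FROM employees GROUP BY dept HAVING COUNT(*) >= 2)

Result:
COUNT(*)
--------
1       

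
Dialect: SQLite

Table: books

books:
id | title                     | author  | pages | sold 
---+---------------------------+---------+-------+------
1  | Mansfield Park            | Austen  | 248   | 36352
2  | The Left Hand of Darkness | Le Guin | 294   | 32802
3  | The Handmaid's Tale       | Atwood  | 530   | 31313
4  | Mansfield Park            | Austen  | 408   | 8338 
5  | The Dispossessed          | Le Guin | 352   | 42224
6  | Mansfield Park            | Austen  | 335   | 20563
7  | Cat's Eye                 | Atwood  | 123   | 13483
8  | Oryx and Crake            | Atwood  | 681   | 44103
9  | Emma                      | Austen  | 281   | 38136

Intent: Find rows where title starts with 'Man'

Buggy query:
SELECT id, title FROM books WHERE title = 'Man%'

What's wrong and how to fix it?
Bug: '=' compares the literal string including the % character; pattern matching needs LIKE

Fix: Replace '=' with LIKE so 'Man%' is treated as a pattern

Corrected query:
SELECT id, title FROM books WHERE title LIKE 'Man%'

Result:
id | title         
---+---------------
1  | Mansfield Park
4  | Mansfield Park
6  | Mansfield Park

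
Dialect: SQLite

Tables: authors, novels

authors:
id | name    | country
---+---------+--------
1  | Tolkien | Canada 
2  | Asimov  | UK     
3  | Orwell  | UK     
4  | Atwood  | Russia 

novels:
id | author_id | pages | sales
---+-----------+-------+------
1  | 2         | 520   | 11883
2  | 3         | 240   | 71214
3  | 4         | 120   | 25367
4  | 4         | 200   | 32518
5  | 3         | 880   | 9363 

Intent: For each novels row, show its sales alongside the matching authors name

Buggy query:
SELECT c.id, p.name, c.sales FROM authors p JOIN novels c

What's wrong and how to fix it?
Bug: Missing join condition: each novels row is matched to all authors rows instead of just its own

Fix: Specify the join condition linking the foreign key to the parent id

Corrected query:
SELECT c.id, p.name, c.sales FROM authors p JOIN novels c ON c.author_id = p.id

Result:
id | name   | sales
---+--------+------
1  | Asimov | 11883
2  | Orwell | 71214
3  | Atwood | 25367
4  | Atwood | 32518
5  | Orwell | 9363 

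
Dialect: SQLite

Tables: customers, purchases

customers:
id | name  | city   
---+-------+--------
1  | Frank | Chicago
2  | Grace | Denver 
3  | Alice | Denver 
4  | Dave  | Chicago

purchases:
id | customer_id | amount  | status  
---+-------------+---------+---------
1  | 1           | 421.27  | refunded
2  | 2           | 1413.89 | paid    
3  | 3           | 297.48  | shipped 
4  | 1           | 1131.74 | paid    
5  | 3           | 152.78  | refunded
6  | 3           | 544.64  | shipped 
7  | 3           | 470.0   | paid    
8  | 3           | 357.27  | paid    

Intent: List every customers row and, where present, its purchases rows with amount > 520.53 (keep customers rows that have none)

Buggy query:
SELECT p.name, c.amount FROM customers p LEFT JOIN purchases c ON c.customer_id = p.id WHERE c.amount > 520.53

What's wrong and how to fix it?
Bug: Filtering c.amount in WHERE discards the NULL rows produced by LEFT JOIN, turning it into an inner join

Fix: Put 'c.amount > 520.53' in the JOIN's ON clause instead of WHERE

Corrected query:
SELECT p.name, c.amount FROM customers p LEFT JOIN purchases c ON c.customer_id = p.id AND c.amount > 520.53

Result:
name  | amount 
------+--------
Frank | 1131.74
Grace | 1413.89
Alice | 544.64 
Dave  | NULL   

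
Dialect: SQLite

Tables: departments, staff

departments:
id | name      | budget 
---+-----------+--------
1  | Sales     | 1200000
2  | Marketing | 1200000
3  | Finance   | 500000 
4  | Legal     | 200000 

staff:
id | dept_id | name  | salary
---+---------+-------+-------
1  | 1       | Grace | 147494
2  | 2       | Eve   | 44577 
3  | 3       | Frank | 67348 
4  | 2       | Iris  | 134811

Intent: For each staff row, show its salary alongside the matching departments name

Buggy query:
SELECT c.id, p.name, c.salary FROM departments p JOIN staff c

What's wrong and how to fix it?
Bug: Missing join condition: each staff row is matched to all departments rows instead of just its own

Fix: Add ON c.dept_id = p.id to the JOIN

Corrected query:
SELECT c.id, p.name, c.salary FROM departments p JOIN staff c ON c.dept_id = p.id

Result:
id | name      | salary
---+-----------+-------
1  | Sales     | 147494
2  | Marketing | 44577 
3  | Finance   | 67348 
4  | Marketing | 134811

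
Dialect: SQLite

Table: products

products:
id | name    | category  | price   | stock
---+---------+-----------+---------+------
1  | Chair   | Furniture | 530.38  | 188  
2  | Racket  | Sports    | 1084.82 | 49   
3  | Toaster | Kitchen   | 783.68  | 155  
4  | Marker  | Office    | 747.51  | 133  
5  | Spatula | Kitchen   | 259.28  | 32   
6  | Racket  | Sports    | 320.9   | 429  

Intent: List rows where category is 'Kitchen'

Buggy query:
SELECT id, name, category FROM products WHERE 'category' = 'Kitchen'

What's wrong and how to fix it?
Bug: Single quotes denote string literals in SQL; the column name is being compared as a constant string

Fix: Remove the quotes around the column name (or use double quotes for an identifier)

Corrected query:
SELECT id, name, category FROM products WHERE category = 'Kitchen'

Result:
id | name    | category
---+---------+---------
3  | Toaster | Kitchen 
5  | Spatula | Kitchen 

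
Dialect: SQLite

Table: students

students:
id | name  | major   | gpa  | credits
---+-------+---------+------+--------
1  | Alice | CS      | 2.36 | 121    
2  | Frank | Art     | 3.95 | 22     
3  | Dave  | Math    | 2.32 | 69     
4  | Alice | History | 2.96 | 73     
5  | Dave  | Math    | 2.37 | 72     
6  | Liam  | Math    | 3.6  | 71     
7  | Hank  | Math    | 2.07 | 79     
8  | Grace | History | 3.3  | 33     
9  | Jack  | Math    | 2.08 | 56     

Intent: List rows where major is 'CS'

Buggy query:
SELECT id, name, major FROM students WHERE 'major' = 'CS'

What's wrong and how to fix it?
Bug: 'major' in single quotes is a string literal, not the column; the comparison is literal-vs-literal and never true

Fix: Remove the quotes around the column name (or use double quotes for an identifier)

Corrected query:
SELECT id, name, major FROM students WHERE major = 'CS'

Result:
id | name  | major
---+-------+------
1  | Alice | CS   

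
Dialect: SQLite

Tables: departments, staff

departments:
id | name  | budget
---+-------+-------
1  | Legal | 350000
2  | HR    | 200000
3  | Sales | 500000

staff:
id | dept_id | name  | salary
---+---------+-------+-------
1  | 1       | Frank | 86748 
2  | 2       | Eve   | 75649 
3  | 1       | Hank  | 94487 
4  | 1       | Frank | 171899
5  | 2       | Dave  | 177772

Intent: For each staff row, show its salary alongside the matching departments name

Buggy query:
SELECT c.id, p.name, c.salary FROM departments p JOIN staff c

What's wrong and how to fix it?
Bug: Missing join condition: each staff row is matched to all departments rows instead of just its own

Fix: Add ON c.dept_id = p.id to the JOIN

Corrected query:
SELECT c.id, p.name, c.salary FROM departments p JOIN staff c ON c.dept_id = p.id

Result:
id | name  | salary
---+-------+-------
1  | Legal | 86748 
2  | HR    | 75649 
3  | Legal | 94487 
4  | Legal | 171899
5  | HR    | 177772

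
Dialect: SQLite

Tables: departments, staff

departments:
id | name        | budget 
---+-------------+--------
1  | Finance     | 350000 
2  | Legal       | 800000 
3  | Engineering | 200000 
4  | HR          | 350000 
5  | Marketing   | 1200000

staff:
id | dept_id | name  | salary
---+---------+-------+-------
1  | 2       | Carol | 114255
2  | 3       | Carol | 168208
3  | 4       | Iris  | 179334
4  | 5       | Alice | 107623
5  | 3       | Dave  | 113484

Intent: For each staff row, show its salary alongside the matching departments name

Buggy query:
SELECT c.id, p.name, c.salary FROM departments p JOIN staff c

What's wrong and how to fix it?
Bug: JOIN with no ON clause produces a cartesian product; every staff row pairs with every departments row

Fix: Add ON c.dept_id = p.id to the JOIN

Corrected query:
SELECT c.id, p.name, c.salary FROM departments p JOIN staff c ON c.dept_id = p.id

Result:
id | name        | salary
---+-------------+-------
1  | Legal       | 114255
2  | Engineering | 168208
3  | HR          | 179334
4  | Marketing   | 107623
5  | Engineering | 113484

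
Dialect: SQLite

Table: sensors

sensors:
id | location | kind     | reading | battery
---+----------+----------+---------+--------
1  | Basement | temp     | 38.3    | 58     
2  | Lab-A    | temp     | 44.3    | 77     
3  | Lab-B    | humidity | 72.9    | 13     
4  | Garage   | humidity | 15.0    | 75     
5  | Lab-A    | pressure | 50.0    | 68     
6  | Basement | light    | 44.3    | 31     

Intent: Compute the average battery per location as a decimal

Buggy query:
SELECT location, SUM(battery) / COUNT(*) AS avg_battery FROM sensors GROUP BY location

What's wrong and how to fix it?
Bug: SUM(battery) and COUNT(*) are both integers; the division truncates the fractional part

Fix: Cast one side to REAL so the division keeps the fractional part

Corrected query:
SELECT location, SUM(battery) * 1.0 / COUNT(*) AS avg_battery FROM sensors GROUP BY location

Result:
location | avg_battery
---------+------------
Basement | 44.5       
Garage   | 75         
Lab-A    | 72.5       
Lab-B    | 13         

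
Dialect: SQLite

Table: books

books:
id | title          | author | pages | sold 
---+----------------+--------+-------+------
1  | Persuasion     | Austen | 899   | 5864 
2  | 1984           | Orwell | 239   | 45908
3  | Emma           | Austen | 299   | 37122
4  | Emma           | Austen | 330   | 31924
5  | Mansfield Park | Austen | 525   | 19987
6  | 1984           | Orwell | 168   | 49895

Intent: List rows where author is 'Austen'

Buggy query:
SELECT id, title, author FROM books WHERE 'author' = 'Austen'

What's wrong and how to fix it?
Bug: 'author' in single quotes is a string literal, not the column; the comparison is literal-vs-literal and never true

Fix: Remove the quotes around the column name (or use double quotes for an identifier)

Corrected query:
SELECT id, title, author FROM books WHERE author = 'Austen'

Result:
id | title          | author
---+----------------+-------
1  | Persuasion     | Austen
3  | Emma           | Austen
4  | Emma           | Austen
5  | Mansfield Park | Austen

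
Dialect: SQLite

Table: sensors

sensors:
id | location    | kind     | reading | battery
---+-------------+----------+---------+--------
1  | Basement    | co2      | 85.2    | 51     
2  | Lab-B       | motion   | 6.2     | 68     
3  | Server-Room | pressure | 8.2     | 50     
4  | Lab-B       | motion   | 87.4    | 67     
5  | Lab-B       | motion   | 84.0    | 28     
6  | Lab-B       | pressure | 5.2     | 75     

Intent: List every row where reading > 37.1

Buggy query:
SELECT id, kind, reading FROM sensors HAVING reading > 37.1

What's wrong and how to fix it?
Bug: HAVING filters the output of aggregation, but this query has no GROUP BY and no aggregate functions, so SQLite rejects it (HAVING clause on a non-aggregate query); the condition here is per row

Fix: Replace HAVING with WHERE since the condition applies to individual rows

Corrected query:
SELECT id, kind, reading FROM sensors WHERE reading > 37.1

Result:
id | kind   | reading
---+--------+--------
1  | co2    | 85.2   
4  | motion | 87.4   
5  | motion | 84     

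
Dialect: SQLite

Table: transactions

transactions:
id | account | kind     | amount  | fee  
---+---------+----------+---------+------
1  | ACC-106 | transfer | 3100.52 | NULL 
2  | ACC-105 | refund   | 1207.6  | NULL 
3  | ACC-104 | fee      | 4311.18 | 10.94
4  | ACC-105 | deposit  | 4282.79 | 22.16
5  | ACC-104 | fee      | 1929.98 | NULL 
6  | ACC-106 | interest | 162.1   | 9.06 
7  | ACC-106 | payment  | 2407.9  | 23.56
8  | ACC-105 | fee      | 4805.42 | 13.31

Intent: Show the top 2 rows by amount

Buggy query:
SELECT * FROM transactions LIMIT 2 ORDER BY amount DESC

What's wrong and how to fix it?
Bug: LIMIT must come after ORDER BY

Fix: Swap the clauses: ORDER BY first, then LIMIT

Corrected query:
SELECT * FROM transactions ORDER BY amount DESC LIMIT 2

Result:
id | account | kind | amount  | fee  
---+---------+------+---------+------
8  | ACC-105 | fee  | 4805.42 | 13.31
3  | ACC-104 | fee  | 4311.18 | 10.94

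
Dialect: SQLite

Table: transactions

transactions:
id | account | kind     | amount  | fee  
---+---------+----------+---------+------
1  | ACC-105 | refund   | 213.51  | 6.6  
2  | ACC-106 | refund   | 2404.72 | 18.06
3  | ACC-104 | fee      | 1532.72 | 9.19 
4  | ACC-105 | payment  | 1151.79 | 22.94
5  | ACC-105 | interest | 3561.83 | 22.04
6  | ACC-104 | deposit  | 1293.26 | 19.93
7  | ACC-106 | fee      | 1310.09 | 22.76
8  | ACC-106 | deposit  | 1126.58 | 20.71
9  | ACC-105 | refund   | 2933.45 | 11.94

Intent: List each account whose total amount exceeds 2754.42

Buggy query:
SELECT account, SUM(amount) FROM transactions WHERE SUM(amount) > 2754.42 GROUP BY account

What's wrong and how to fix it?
Bug: Aggregate functions cannot appear in a WHERE clause

Fix: Move the aggregate condition to a HAVING clause

Corrected query:
SELECT account, SUM(amount) FROM transactions GROUP BY account HAVING SUM(amount) > 2754.42

Result:
account | SUM(amount)
--------+------------
ACC-104 | 2825.98    
ACC-105 | 7860.58    
ACC-106 | 4841.39    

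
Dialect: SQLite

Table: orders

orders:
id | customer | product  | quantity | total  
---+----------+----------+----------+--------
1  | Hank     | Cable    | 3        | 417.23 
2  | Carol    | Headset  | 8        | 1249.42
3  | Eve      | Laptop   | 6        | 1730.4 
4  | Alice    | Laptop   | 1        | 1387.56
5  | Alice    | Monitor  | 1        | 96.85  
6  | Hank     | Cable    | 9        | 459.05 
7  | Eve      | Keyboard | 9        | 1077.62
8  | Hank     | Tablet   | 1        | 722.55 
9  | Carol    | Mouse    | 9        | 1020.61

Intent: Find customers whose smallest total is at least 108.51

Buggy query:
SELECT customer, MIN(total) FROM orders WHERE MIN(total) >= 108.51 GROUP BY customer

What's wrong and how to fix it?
Bug: MIN() in WHERE is a misuse of aggregate

Fix: Replace WHERE with HAVING after the GROUP BY

Corrected query:
SELECT customer, MIN(total) FROM orders GROUP BY customer HAVING MIN(total) >= 108.51

Result:
customer | MIN(total)
---------+-----------
Carol    | 1020.61   
Eve      | 1077.62   
Hank     | 417.23    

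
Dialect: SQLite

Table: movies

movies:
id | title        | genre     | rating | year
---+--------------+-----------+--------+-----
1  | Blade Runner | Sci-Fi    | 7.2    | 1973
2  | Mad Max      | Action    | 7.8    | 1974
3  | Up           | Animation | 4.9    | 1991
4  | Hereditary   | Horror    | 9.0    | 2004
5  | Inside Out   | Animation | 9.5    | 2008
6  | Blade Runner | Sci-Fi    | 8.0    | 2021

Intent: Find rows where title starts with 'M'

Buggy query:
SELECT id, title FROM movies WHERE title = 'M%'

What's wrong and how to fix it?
Bug: Wildcards only work with LIKE; '=' treats '%' as a literal character

Fix: Replace '=' with LIKE so 'M%' is treated as a pattern

Corrected query:
SELECT id, title FROM movies WHERE title LIKE 'M%'

Result:
id | title  
---+--------
2  | Mad Max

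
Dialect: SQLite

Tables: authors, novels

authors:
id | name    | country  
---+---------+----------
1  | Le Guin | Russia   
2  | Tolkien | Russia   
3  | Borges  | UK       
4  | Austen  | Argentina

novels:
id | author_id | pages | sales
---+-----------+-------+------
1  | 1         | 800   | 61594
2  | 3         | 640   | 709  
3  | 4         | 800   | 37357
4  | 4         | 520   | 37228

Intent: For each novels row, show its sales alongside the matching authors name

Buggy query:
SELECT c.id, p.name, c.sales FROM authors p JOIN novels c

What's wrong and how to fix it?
Bug: JOIN with no ON clause produces a cartesian product; every novels row pairs with every authors row

Fix: Add ON c.author_id = p.id to the JOIN

Corrected query:
SELECT c.id, p.name, c.sales FROM authors p JOIN novels c ON c.author_id = p.id

Result:
id | name    | sales
---+---------+------
1  | Le Guin | 61594
2  | Borges  | 709  
3  | Austen  | 37357
4  | Austen  | 37228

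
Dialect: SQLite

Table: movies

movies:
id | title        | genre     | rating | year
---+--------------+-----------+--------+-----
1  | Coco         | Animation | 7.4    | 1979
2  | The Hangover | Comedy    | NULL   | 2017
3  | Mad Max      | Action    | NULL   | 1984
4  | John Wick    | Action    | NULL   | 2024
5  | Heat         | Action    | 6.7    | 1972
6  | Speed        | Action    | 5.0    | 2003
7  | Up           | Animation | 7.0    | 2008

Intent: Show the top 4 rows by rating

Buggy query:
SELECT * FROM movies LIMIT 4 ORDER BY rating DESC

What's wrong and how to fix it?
Bug: LIMIT must come after ORDER BY

Fix: Sort with ORDER BY, then apply LIMIT

Corrected query:
SELECT * FROM movies ORDER BY rating DESC LIMIT 4

Result:
id | title | genre     | rating | year
---+-------+-----------+--------+-----
1  | Coco  | Animation | 7.4    | 1979
7  | Up    | Animation | 7      | 2008
5  | Heat  | Action    | 6.7    | 1972
6  | Speed | Action    | 5      | 2003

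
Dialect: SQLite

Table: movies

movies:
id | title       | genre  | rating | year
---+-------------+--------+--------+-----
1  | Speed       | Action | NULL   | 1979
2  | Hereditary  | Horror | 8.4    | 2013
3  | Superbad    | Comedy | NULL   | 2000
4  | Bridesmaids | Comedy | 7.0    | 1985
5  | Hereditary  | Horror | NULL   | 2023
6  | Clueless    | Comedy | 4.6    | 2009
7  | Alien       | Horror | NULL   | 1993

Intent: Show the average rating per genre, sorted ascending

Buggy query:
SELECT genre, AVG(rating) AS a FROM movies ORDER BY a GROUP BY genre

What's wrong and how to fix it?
Bug: ORDER BY appears before GROUP BY; SQL clause order requires GROUP BY first

Fix: Move ORDER BY to the end, after GROUP BY

Corrected query:
SELECT genre, AVG(rating) AS a FROM movies GROUP BY genre ORDER BY a

Result:
genre  | a   
-------+-----
Action | NULL
Comedy | 5.8 
Horror | 8.4 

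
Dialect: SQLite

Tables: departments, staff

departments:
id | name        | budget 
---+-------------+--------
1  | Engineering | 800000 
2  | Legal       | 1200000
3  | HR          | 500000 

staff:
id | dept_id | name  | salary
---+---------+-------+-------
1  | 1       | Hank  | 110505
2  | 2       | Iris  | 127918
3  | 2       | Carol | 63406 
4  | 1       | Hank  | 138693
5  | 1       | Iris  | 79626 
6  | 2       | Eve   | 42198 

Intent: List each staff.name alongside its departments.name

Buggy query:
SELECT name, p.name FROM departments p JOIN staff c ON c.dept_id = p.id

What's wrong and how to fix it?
Bug: Both tables have a 'name' column; the unqualified reference is ambiguous

Fix: Qualify the column with its table alias (c.name)

Corrected query:
SELECT c.name, p.name FROM departments p JOIN staff c ON c.dept_id = p.id

Result:
name  | name       
------+------------
Hank  | Engineering
Iris  | Legal      
Carol | Legal      
Hank  | Engineering
Iris  | Engineering
Eve   | Legal      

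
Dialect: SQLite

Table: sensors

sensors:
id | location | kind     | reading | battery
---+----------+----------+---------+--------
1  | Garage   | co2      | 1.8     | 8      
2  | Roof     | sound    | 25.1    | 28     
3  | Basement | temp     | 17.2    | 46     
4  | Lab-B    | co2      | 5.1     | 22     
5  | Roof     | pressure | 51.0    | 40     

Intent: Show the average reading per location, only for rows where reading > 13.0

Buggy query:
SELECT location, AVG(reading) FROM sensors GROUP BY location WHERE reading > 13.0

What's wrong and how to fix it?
Bug: Row-level WHERE must come before GROUP BY in the clause order

Fix: Place WHERE between FROM and GROUP BY

Corrected query:
SELECT location, AVG(reading) FROM sensors WHERE reading > 13.0 GROUP BY location

Result:
location | AVG(reading)
---------+-------------
Basement | 17.2        
Roof     | 38.05       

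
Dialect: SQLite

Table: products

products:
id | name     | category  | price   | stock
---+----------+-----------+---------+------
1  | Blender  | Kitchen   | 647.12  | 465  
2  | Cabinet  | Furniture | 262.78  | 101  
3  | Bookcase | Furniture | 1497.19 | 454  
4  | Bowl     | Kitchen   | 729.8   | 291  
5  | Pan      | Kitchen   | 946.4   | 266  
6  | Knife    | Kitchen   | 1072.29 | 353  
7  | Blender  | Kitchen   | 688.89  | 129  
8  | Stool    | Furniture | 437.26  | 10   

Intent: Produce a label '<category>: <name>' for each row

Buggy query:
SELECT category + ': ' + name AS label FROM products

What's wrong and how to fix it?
Bug: SQLite uses || for string concatenation; + coerces text to numbers (yielding 0)

Fix: Use the || operator for string concatenation

Corrected query:
SELECT category || ': ' || name AS label FROM products

Result:
label              
-------------------
Kitchen: Blender   
Furniture: Cabinet 
Furniture: Bookcase
Kitchen: Bowl      
Kitchen: Pan       
Kitchen: Knife     
Kitchen: Blender   
Furniture: Stool   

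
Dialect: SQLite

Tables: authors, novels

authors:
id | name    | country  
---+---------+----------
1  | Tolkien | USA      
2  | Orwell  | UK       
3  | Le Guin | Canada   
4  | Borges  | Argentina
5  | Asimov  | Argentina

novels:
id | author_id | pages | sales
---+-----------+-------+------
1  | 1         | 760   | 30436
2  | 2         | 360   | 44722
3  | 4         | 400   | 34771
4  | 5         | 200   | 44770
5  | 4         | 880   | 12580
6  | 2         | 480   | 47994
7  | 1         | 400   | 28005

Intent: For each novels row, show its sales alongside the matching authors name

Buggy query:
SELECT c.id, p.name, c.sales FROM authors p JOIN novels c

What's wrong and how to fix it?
Bug: JOIN with no ON clause produces a cartesian product; every novels row pairs with every authors row

Fix: Specify the join condition linking the foreign key to the parent id

Corrected query:
SELECT c.id, p.name, c.sales FROM authors p JOIN novels c ON c.author_id = p.id

Result:
id | name    | sales
---+---------+------
1  | Tolkien | 30436
2  | Orwell  | 44722
3  | Borges  | 34771
4  | Asimov  | 44770
5  | Borges  | 12580
6  | Orwell  | 47994
7  | Tolkien | 28005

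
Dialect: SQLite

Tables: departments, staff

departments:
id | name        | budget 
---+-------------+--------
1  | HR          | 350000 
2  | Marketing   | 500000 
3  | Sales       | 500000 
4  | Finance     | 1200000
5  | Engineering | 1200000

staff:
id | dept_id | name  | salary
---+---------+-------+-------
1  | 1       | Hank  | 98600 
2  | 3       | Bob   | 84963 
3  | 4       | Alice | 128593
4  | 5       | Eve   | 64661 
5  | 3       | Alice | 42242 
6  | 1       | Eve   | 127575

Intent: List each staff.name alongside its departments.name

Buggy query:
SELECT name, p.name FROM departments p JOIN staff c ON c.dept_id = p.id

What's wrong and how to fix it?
Bug: 'name' exists in both joined tables, so the database can't tell which one is meant

Fix: Prefix ambiguous columns with the table alias

Corrected query:
SELECT c.name, p.name FROM departments p JOIN staff c ON c.dept_id = p.id

Result:
name  | name       
------+------------
Hank  | HR         
Bob   | Sales      
Alice | Finance    
Eve   | Engineering
Alice | Sales      
Eve   | HR         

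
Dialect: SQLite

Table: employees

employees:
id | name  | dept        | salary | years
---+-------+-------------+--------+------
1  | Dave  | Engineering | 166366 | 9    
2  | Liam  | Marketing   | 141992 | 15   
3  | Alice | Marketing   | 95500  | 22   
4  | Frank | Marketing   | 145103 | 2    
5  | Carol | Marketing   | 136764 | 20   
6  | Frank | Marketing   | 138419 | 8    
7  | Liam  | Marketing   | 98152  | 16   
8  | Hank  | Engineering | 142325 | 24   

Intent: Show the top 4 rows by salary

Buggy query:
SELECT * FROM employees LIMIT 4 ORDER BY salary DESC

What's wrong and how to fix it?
Bug: LIMIT must come after ORDER BY

Fix: Swap the clauses: ORDER BY first, then LIMIT

Corrected query:
SELECT * FROM employees ORDER BY salary DESC LIMIT 4

Result:
id | name  | dept        | salary | years
---+-------+-------------+--------+------
1  | Dave  | Engineering | 166366 | 9    
4  | Frank | Marketing   | 145103 | 2    
8  | Hank  | Engineering | 142325 | 24   
2  | Liam  | Marketing   | 141992 | 15   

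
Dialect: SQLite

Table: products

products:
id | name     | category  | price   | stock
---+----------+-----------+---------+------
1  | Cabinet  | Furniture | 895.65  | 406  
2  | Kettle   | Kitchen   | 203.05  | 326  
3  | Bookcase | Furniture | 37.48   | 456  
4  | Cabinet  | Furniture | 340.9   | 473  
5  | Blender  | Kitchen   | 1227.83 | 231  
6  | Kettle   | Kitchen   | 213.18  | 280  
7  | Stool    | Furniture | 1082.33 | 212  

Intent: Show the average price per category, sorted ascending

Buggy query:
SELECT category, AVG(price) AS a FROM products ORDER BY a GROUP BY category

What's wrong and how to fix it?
Bug: GROUP BY must precede ORDER BY

Fix: Move ORDER BY to the end, after GROUP BY

Corrected query:
SELECT category, AVG(price) AS a FROM products GROUP BY category ORDER BY a

Result:
category  | a     
----------+-------
Kitchen   | 548.02
Furniture | 589.09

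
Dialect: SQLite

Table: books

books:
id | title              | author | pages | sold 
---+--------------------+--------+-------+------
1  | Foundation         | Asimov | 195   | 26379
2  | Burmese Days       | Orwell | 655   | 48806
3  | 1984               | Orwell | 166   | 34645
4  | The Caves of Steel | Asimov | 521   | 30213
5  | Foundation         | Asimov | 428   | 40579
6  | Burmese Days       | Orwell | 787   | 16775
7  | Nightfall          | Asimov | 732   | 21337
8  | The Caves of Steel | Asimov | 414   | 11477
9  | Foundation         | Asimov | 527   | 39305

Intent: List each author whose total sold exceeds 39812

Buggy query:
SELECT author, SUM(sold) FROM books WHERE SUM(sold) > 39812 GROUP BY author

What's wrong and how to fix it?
Bug: SUM(sold) is an aggregate, but WHERE filters rows before aggregation

Fix: Move the aggregate condition to a HAVING clause

Corrected query:
SELECT author, SUM(sold) FROM books GROUP BY author HAVING SUM(sold) > 39812

Result:
author | SUM(sold)
-------+----------
Asimov | 169290   
Orwell | 100226   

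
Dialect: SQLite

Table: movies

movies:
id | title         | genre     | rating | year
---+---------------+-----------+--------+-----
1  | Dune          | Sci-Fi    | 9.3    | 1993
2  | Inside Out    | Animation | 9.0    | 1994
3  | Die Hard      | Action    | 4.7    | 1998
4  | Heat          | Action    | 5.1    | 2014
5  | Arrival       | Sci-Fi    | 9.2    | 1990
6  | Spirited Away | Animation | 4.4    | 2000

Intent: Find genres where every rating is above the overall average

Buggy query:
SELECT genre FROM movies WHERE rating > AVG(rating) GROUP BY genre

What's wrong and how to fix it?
Bug: WHERE evaluates per row before aggregation, so AVG() is unavailable

Fix: Use a subquery for AVG and a HAVING MIN(...) filter so the condition holds for every row in the group

Corrected query:
SELECT genre FROM movies GROUP BY genre HAVING MIN(rating) > (SELECT AVG(rating) FROM movies)

Result:
genre 
------
Sci-Fi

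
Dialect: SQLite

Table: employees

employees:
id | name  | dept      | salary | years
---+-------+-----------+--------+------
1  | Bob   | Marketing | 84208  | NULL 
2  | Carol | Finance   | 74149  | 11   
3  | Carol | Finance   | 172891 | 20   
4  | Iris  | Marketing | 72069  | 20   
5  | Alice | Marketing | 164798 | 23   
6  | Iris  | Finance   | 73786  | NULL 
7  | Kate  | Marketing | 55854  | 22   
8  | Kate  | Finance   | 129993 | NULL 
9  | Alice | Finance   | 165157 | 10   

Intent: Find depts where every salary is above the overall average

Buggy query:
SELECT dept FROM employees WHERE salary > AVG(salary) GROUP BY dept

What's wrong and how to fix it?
Bug: AVG() is an aggregate; it can't sit directly in WHERE

Fix: Use a subquery for AVG and a HAVING MIN(...) filter so the condition holds for every row in the group

Corrected query:
SELECT dept FROM employees GROUP BY dept HAVING MIN(salary) > (SELECT AVG(salary) FROM employees)

Result:
(no rows)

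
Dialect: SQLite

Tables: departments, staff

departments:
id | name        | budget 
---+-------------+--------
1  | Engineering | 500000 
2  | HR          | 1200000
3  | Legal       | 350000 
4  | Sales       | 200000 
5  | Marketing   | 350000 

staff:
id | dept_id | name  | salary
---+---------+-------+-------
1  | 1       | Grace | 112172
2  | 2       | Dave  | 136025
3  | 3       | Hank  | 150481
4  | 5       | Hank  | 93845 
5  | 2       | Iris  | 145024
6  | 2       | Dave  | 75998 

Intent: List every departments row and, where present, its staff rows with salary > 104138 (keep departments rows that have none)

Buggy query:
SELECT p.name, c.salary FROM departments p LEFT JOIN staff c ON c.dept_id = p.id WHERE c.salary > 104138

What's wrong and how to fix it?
Bug: A WHERE condition on the right-hand table after LEFT JOIN drops unmatched parents

Fix: Move the right-table condition into the ON clause so unmatched parents are kept

Corrected query:
SELECT p.name, c.salary FROM departments p LEFT JOIN staff c ON c.dept_id = p.id AND c.salary > 104138

Result:
name        | salary
------------+-------
Engineering | 112172
HR          | 136025
HR          | 145024
Legal       | 150481
Sales       | NULL  
Marketing   | NULL  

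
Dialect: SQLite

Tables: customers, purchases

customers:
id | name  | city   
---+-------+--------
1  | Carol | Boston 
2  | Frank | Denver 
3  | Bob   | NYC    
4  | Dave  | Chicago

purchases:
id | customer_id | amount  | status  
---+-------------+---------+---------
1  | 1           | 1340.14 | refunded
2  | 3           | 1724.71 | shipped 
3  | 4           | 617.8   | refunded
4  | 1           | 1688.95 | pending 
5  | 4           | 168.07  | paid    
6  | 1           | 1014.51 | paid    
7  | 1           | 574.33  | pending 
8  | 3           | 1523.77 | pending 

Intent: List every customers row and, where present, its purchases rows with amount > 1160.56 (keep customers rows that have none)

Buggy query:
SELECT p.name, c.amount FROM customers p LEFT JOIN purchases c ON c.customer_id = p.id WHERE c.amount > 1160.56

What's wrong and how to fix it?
Bug: Filtering c.amount in WHERE discards the NULL rows produced by LEFT JOIN, turning it into an inner join

Fix: Move the right-table condition into the ON clause so unmatched parents are kept

Corrected query:
SELECT p.name, c.amount FROM customers p LEFT JOIN purchases c ON c.customer_id = p.id AND c.amount > 1160.56

Result:
name  | amount 
------+--------
Carol | 1340.14
Carol | 1688.95
Frank | NULL   
Bob   | 1523.77
Bob   | 1724.71
Dave  | NULL   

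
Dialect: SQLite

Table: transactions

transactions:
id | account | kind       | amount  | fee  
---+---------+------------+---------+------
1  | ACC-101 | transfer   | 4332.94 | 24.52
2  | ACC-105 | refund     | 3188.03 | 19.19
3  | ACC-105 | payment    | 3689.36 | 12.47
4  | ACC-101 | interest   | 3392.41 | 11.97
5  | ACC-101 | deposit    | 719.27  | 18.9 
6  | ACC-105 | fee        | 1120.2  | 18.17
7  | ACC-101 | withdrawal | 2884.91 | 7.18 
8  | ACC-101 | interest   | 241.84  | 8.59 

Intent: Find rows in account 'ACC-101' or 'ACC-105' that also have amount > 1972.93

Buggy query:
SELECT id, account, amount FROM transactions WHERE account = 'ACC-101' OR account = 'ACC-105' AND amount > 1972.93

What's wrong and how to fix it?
Bug: Without parentheses, AND is evaluated before OR, so the amount filter only applies to the 'ACC-105' branch

Fix: Group the OR with parentheses (or use IN), then AND the threshold

Corrected query:
SELECT id, account, amount FROM transactions WHERE (account = 'ACC-101' OR account = 'ACC-105') AND amount > 1972.93

Result:
id | account | amount 
---+---------+--------
1  | ACC-101 | 4332.94
2  | ACC-105 | 3188.03
3  | ACC-105 | 3689.36
4  | ACC-101 | 3392.41
7  | ACC-101 | 2884.91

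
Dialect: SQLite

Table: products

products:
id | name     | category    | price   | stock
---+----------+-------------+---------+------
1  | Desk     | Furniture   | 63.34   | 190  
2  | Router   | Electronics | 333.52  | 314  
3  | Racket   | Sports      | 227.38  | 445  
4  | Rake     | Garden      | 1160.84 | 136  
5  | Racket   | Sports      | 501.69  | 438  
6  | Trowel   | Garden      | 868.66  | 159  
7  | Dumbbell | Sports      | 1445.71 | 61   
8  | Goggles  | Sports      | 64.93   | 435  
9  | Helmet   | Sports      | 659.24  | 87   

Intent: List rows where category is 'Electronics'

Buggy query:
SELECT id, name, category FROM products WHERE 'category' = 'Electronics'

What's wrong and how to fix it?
Bug: 'category' in single quotes is a string literal, not the column; the comparison is literal-vs-literal and never true

Fix: Remove the quotes around the column name (or use double quotes for an identifier)

Corrected query:
SELECT id, name, category FROM products WHERE category = 'Electronics'

Result:
id | name   | category   
---+--------+------------
2  | Router | Electronics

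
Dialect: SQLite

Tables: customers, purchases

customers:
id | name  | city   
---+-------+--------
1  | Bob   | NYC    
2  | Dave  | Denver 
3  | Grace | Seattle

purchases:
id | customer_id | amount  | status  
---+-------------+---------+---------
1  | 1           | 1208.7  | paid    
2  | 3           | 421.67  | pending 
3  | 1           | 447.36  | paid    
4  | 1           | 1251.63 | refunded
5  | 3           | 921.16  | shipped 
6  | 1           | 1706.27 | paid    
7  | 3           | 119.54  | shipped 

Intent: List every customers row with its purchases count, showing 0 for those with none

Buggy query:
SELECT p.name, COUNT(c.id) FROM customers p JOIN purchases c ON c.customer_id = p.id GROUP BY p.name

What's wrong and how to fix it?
Bug: INNER JOIN drops customers rows that have no matching purchases rows

Fix: Use LEFT JOIN so parents without children still appear (COUNT(c.id) gives 0)

Corrected query:
SELECT p.name, COUNT(c.id) FROM customers p LEFT JOIN purchases c ON c.customer_id = p.id GROUP BY p.name

Result:
name  | COUNT(c.id)
------+------------
Bob   | 4          
Dave  | 0          
Grace | 3          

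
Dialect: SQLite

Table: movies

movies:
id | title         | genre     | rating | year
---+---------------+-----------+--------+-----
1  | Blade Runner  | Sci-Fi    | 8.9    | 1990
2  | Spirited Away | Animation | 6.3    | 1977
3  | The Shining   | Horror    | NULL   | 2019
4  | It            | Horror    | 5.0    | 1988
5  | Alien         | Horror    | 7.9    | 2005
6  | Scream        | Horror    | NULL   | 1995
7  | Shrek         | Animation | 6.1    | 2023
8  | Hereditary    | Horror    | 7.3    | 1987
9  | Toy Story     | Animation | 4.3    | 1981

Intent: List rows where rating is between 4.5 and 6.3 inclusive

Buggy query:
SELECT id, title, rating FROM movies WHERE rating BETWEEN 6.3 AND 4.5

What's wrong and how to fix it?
Bug: BETWEEN expects the lower bound first; with 6.3 AND 4.5 the range is empty

Fix: Swap the bounds so the smaller value comes first

Corrected query:
SELECT id, title, rating FROM movies WHERE rating BETWEEN 4.5 AND 6.3

Result:
id | title         | rating
---+---------------+-------
2  | Spirited Away | 6.3   
4  | It            | 5     
7  | Shrek         | 6.1   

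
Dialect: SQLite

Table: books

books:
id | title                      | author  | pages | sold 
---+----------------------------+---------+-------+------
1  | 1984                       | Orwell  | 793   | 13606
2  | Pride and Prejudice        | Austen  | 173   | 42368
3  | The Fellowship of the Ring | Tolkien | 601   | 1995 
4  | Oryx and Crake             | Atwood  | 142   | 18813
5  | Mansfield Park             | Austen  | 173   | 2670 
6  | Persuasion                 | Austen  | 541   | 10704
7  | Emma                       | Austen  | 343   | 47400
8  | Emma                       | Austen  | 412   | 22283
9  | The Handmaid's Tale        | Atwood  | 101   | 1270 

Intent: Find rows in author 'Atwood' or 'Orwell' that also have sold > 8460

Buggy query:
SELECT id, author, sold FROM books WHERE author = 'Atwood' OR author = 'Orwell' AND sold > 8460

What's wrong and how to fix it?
Bug: Without parentheses, AND is evaluated before OR, so the sold filter only applies to the 'Orwell' branch

Fix: Group the OR with parentheses (or use IN), then AND the threshold

Corrected query:
SELECT id, author, sold FROM books WHERE (author = 'Atwood' OR author = 'Orwell') AND sold > 8460

Result:
id | author | sold 
---+--------+------
1  | Orwell | 13606
4  | Atwood | 18813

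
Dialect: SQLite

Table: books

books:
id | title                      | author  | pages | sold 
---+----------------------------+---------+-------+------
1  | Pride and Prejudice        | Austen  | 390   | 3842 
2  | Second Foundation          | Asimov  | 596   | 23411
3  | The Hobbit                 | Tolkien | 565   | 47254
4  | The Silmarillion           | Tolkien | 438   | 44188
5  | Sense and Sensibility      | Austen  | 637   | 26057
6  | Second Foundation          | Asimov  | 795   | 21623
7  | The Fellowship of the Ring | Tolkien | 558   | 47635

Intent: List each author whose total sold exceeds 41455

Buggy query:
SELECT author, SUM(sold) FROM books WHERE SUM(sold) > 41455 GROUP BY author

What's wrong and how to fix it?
Bug: SUM(sold) is an aggregate, but WHERE filters rows before aggregation

Fix: Use HAVING (which filters groups after aggregation) instead of WHERE

Corrected query:
SELECT author, SUM(sold) FROM books GROUP BY author HAVING SUM(sold) > 41455

Result:
author  | SUM(sold)
--------+----------
Asimov  | 45034    
Tolkien | 139077   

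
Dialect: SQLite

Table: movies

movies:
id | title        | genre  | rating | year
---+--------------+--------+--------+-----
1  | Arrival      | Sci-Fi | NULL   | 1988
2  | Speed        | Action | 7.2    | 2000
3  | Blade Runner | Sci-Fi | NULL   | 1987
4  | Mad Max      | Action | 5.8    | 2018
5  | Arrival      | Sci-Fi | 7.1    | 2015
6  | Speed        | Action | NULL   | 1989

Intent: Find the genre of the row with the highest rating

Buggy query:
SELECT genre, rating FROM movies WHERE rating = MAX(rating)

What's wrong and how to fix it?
Bug: MAX(rating) is an aggregate and cannot be used directly in WHERE

Fix: Wrap MAX in a scalar subquery so WHERE compares against a single value

Corrected query:
SELECT genre, rating FROM movies WHERE rating = (SELECT MAX(rating) FROM movies)

Result:
genre  | rating
-------+-------
Action | 7.2   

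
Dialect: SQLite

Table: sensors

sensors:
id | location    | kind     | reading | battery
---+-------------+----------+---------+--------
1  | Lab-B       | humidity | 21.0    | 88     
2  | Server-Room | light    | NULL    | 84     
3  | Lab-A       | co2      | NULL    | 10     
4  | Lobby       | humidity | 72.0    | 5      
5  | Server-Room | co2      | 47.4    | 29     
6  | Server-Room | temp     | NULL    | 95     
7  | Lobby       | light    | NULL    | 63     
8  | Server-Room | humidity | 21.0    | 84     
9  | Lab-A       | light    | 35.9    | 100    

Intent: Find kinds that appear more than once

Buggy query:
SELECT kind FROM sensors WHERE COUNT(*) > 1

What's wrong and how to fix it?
Bug: COUNT(*) is an aggregate and cannot be used in WHERE

Fix: GROUP BY kind, then filter groups with HAVING COUNT(*) > 1

Corrected query:
SELECT kind FROM sensors GROUP BY kind HAVING COUNT(*) > 1

Result:
kind    
--------
co2     
humidity
light   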